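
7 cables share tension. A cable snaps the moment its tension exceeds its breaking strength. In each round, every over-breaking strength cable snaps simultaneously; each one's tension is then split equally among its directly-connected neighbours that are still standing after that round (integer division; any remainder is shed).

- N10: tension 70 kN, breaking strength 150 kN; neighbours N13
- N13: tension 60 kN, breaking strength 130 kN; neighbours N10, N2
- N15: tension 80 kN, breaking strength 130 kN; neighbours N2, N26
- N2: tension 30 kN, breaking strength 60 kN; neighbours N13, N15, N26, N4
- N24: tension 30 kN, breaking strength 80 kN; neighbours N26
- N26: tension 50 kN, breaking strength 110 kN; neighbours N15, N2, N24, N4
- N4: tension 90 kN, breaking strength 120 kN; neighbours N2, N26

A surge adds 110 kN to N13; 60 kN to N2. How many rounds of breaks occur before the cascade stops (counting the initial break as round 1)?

2

Round 1 — N13 at 170 > 130; N2 at 90 > 60. N13, N2 snap.
  N13 sheds 170 kN to N10: 170 each.
    N10: 70+170 = 240 > 150
  N2 sheds 90 kN to N15, N26, N4: 30 each.
    N15: 80+30 = 110 ≤ 130
    N26: 50+30 = 80 ≤ 110
    N4: 90+30 = 120 ≤ 120
Round 2 — N10 snaps.
  N10 sheds 240 kN: no online neighbours, lost.
No further breaks.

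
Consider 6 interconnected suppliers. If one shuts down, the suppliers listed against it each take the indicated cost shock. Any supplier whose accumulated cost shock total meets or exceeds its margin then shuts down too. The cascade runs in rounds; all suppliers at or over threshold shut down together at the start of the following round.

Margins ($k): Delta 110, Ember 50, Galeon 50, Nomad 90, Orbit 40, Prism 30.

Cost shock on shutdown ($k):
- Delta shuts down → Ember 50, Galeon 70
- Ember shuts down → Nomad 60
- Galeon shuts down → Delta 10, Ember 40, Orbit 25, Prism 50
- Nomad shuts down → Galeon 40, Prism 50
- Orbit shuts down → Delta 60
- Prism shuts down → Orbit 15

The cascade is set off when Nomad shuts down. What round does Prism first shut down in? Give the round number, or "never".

2

Round 1 — Nomad shuts down (initial).
  Galeon: +40 → 40 < 50
  Prism: +50 → 50 ≥ 30
Round 2 — Prism shuts down.
  Orbit: +15 → 15 < 40
No further shutdowns.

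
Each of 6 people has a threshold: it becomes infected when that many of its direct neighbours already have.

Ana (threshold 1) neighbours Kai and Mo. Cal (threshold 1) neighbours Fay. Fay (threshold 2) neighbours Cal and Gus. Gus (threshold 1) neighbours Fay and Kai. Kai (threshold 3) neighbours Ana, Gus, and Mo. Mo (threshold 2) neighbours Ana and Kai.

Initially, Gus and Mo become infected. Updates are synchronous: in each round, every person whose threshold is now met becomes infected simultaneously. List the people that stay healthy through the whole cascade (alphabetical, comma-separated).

Round 1 — Gus, Mo become infected (initial).
Round 2 — checking thresholds:
  Ana: 1 of 2 neighbours ≥ 1, becomes infected.
  Fay: 1 of 2 neighbours < 2, holds.
  Kai: 2 of 3 neighbours < 3, holds.
Round 3 — checking thresholds:
  Fay: 1 of 2 neighbours < 2, holds.
  Kai: 3 of 3 neighbours ≥ 3, becomes infected.
Round 4 — no new infections; cascade stops.

Cal, Fay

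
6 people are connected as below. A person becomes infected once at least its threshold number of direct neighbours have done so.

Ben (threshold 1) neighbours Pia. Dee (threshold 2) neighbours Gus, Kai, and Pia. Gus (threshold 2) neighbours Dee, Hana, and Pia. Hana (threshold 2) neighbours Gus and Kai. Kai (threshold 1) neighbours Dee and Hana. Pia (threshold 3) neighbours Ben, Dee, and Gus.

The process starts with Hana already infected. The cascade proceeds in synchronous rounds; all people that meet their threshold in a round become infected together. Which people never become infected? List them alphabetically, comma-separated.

Round 1 — Hana becomes infected (initial).
Round 2 — checking thresholds:
  Gus: 1 of 3 neighbours < 2, holds.
  Kai: 1 of 2 neighbours ≥ 1, becomes infected.
Round 3 — no new infections; cascade stops.

Ben, Dee, Gus, Pia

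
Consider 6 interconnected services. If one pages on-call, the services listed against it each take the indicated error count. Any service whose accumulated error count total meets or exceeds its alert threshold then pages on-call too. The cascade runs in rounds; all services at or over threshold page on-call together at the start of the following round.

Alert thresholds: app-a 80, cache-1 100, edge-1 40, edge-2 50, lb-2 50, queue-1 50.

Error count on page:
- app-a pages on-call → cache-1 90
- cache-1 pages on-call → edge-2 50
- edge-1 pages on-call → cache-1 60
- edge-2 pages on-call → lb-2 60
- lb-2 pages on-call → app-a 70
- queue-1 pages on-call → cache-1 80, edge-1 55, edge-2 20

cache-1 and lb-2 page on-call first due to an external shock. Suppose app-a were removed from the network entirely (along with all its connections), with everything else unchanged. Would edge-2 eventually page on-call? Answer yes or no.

yes

With app-a removed:
Round 1 — cache-1, lb-2 page on-call (initial).
  edge-2: +50 → 50 ≥ 50
Round 2 — edge-2 pages on-call.
No further pages.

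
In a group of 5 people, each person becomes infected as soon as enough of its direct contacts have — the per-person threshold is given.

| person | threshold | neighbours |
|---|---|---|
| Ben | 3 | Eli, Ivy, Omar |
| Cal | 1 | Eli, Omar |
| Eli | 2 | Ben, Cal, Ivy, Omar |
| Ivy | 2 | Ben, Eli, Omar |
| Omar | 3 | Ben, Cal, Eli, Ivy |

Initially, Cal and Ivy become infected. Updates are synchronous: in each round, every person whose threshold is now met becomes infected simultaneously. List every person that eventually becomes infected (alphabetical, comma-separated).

Round 1 — Cal, Ivy become infected (initial).
Round 2 — checking thresholds:
  Ben: 1 of 3 neighbours < 3, holds.
  Eli: 2 of 4 neighbours ≥ 2, becomes infected.
  Omar: 2 of 4 neighbours < 3, holds.
Round 3 — checking thresholds:
  Ben: 2 of 3 neighbours < 3, holds.
  Omar: 3 of 4 neighbours ≥ 3, becomes infected.
Round 4 — checking thresholds:
  Ben: 3 of 3 neighbours ≥ 3, becomes infected.
Round 5 — no new infections; cascade stops.

Ben, Cal, Eli, Ivy, Omar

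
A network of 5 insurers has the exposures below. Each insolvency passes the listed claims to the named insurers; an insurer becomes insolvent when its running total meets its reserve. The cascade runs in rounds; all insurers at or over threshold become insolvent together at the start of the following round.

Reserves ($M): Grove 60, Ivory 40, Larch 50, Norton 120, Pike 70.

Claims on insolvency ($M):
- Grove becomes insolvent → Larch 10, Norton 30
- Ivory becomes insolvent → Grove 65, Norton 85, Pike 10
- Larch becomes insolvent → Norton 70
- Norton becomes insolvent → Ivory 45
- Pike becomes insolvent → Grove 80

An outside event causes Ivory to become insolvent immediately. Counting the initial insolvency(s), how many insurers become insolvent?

Round 1 — Ivory becomes insolvent (initial).
  Grove: +65 → 65 ≥ 60
  Norton: +85 → 85 < 120
  Pike: +10 → 10 < 70
Round 2 — Grove becomes insolvent.
  Larch: +10 → 10 < 50
  Norton: +30 → 115 < 120
No further insolvencies.

2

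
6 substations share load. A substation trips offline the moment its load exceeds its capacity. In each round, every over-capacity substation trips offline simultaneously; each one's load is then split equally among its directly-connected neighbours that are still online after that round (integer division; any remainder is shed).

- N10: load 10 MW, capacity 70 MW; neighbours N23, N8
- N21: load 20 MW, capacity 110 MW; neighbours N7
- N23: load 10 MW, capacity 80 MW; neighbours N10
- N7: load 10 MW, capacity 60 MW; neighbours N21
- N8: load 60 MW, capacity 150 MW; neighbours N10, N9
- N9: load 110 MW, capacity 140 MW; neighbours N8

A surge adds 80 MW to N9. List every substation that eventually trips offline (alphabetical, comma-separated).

Round 1 — N9 at 190 > 140. N9 trips offline.
  N9 sheds 190 MW to N8: 190 each.
    N8: 60+190 = 250 > 150
Round 2 — N8 trips offline.
  N8 sheds 250 MW to N10: 250 each.
    N10: 10+250 = 260 > 70
Round 3 — N10 trips offline.
  N10 sheds 260 MW to N23: 260 each.
    N23: 10+260 = 270 > 80
Round 4 — N23 trips offline.
  N23 sheds 270 MW: no online neighbours, lost.
No further trips.

N10, N23, N8, N9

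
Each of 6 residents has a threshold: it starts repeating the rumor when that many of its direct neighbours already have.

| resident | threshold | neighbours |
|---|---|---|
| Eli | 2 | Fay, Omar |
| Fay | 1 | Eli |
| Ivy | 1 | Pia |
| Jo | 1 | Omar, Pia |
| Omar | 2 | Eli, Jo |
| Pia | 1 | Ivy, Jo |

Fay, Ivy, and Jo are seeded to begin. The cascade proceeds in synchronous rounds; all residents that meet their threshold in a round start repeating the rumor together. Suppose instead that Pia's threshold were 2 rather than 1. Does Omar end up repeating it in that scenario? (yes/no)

With Pia's threshold at 2:
Round 1 — Fay, Ivy, Jo start repeating the rumor (initial).
Round 2 — checking thresholds:
  Eli: 1 of 2 neighbours < 2, holds.
  Omar: 1 of 2 neighbours < 2, holds.
  Pia: 2 of 2 neighbours ≥ 2, starts repeating the rumor.
Round 3 — no new spreads; cascade stops.

no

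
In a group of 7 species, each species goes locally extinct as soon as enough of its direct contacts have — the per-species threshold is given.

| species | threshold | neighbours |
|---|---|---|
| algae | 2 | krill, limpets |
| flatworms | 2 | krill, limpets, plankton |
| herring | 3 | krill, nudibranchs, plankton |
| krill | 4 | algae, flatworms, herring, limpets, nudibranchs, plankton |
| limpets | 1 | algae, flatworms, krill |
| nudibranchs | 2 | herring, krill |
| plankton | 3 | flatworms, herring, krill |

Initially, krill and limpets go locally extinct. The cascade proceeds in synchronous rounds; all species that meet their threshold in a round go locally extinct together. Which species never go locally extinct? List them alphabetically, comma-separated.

Round 1 — krill, limpets go locally extinct (initial).
Round 2 — checking thresholds:
  algae: 2 of 2 neighbours ≥ 2, goes locally extinct.
  flatworms: 2 of 3 neighbours ≥ 2, goes locally extinct.
  herring: 1 of 3 neighbours < 3, below threshold.
  nudibranchs: 1 of 2 neighbours < 2, below threshold.
  plankton: 1 of 3 neighbours < 3, below threshold.
Round 3 — no new extinctions; cascade stops.

herring, nudibranchs, plankton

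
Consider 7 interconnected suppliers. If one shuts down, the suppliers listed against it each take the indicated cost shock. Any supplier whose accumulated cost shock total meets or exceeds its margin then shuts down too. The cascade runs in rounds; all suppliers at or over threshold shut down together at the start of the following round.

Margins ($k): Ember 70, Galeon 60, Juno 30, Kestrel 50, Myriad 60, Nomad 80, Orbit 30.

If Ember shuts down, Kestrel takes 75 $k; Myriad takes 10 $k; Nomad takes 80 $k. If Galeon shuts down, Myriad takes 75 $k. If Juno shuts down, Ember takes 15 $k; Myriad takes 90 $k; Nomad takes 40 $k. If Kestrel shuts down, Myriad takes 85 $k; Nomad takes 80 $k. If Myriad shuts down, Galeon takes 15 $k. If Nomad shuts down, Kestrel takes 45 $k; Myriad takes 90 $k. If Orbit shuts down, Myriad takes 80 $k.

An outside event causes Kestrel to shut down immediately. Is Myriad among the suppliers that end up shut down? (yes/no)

Round 1 — Kestrel shuts down (initial).
  Myriad: +85 → 85 ≥ 60
  Nomad: +80 → 80 ≥ 80
Round 2 — Myriad, Nomad shut down.
  Galeon: +15 → 15 < 60
No further shutdowns.

yes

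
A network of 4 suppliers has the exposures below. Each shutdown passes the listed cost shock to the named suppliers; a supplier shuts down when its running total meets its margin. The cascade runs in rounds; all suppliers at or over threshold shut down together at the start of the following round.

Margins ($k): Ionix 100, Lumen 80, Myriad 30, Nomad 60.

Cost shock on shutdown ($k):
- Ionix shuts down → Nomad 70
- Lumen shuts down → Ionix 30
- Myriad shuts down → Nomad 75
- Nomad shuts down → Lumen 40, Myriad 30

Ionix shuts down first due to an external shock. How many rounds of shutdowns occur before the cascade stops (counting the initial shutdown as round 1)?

3

Round 1 — Ionix shuts down (initial).
  Nomad: +70 → 70 ≥ 60
Round 2 — Nomad shuts down.
  Lumen: +40 → 40 < 80
  Myriad: +30 → 30 ≥ 30
Round 3 — Myriad shuts down.
No further shutdowns.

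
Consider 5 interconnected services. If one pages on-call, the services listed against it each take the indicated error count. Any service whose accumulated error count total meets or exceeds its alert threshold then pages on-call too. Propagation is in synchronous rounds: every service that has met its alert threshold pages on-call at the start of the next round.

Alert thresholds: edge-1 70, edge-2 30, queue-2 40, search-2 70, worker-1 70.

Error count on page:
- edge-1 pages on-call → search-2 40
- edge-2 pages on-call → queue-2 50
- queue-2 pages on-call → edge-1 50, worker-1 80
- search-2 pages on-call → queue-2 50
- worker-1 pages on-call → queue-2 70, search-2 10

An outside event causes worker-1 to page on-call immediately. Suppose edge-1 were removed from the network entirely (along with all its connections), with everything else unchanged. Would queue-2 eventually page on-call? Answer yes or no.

With edge-1 removed:
Round 1 — worker-1 pages on-call (initial).
  queue-2: +70 → 70 ≥ 40
  search-2: +10 → 10 < 70
Round 2 — queue-2 pages on-call.
No further pages.

yes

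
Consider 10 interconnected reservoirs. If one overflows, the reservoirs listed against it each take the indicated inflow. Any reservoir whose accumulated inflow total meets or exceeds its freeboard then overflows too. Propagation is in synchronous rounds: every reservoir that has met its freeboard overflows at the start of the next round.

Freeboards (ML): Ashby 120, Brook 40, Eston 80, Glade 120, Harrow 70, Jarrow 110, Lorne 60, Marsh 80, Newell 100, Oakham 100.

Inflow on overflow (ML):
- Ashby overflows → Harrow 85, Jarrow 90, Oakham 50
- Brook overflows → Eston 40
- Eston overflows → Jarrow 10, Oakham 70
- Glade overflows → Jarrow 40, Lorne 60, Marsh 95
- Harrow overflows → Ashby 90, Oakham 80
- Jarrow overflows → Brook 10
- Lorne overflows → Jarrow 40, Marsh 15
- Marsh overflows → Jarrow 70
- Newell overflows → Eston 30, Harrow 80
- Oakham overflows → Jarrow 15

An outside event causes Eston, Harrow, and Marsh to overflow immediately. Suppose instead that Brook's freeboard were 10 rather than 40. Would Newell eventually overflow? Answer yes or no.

no

With Brook's freeboard at 10:
Round 1 — Eston, Harrow, Marsh overflow (initial).
  Ashby: +90 → 90 < 120
  Jarrow: +10+70 → 80 < 110
  Oakham: +70+80 → 150 ≥ 100
Round 2 — Oakham overflows.
  Jarrow: +15 → 95 < 110
No further overflows.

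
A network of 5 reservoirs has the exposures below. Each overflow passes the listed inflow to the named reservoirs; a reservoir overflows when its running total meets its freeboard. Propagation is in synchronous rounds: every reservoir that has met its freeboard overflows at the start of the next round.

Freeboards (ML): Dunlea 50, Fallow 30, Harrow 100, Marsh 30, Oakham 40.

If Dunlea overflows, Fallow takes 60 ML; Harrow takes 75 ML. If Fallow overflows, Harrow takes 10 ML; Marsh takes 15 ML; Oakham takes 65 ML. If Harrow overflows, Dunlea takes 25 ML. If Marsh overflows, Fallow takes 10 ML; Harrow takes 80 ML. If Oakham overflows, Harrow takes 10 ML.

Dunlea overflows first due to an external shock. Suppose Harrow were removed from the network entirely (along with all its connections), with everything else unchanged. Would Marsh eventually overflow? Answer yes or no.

no

With Harrow removed:
Round 1 — Dunlea overflows (initial).
  Fallow: +60 → 60 ≥ 30
Round 2 — Fallow overflows.
  Marsh: +15 → 15 < 30
  Oakham: +65 → 65 ≥ 40
Round 3 — Oakham overflows.
No further overflows.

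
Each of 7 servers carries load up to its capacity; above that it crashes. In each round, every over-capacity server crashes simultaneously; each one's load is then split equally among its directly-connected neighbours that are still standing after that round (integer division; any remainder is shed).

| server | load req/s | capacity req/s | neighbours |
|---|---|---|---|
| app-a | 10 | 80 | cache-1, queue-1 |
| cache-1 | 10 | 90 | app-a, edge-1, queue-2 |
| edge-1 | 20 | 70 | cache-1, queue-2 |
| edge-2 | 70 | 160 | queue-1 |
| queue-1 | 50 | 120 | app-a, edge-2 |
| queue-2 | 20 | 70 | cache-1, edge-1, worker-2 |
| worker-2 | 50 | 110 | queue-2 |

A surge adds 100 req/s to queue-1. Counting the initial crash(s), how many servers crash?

3

Round 1 — queue-1 at 150 > 120. queue-1 crashes.
  queue-1 sheds 150 req/s to app-a, edge-2: 75 each.
    app-a: 10+75 = 85 > 80
    edge-2: 70+75 = 145 ≤ 160
Round 2 — app-a crashes.
  app-a sheds 85 req/s to cache-1: 85 each.
    cache-1: 10+85 = 95 > 90
Round 3 — cache-1 crashes.
  cache-1 sheds 95 req/s to edge-1, queue-2: 47 each (1 lost).
    edge-1: 20+47 = 67 ≤ 70
    queue-2: 20+47 = 67 ≤ 70
No further crashes.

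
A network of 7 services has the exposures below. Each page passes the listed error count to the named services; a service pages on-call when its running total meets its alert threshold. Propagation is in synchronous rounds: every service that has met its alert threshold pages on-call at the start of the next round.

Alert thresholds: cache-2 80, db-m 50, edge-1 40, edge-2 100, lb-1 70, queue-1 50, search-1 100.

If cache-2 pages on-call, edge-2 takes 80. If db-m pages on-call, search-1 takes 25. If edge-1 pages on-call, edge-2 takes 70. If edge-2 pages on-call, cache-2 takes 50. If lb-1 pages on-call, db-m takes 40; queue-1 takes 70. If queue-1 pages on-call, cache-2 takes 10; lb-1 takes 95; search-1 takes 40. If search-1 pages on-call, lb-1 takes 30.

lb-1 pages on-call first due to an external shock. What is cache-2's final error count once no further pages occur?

Round 1 — lb-1 pages on-call (initial).
  db-m: +40 → 40 < 50
  queue-1: +70 → 70 ≥ 50
Round 2 — queue-1 pages on-call.
  cache-2: +10 → 10 < 80
  search-1: +40 → 40 < 100
No further pages.

10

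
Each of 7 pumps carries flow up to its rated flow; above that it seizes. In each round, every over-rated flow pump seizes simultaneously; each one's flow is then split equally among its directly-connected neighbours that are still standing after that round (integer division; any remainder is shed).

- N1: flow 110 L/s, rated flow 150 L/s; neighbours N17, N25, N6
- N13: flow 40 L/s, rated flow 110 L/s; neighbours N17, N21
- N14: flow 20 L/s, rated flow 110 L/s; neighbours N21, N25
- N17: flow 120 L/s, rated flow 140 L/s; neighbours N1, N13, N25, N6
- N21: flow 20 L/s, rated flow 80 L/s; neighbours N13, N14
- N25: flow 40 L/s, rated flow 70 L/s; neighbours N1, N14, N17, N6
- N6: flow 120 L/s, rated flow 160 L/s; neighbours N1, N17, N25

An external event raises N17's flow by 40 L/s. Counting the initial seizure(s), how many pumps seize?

Round 1 — N17 at 160 > 140. N17 seizes.
  N17 sheds 160 L/s to N1, N13, N25, N6: 40 each.
    N1: 110+40 = 150 ≤ 150
    N13: 40+40 = 80 ≤ 110
    N25: 40+40 = 80 > 70
    N6: 120+40 = 160 ≤ 160
Round 2 — N25 seizes.
  N25 sheds 80 L/s to N1, N14, N6: 26 each (2 lost).
    N1: 150+26 = 176 > 150
    N14: 20+26 = 46 ≤ 110
    N6: 160+26 = 186 > 160
Round 3 — N1, N6 seize.
  N1 sheds 176 L/s: no online neighbours, lost.
  N6 sheds 186 L/s: no online neighbours, lost.
No further seizures.

4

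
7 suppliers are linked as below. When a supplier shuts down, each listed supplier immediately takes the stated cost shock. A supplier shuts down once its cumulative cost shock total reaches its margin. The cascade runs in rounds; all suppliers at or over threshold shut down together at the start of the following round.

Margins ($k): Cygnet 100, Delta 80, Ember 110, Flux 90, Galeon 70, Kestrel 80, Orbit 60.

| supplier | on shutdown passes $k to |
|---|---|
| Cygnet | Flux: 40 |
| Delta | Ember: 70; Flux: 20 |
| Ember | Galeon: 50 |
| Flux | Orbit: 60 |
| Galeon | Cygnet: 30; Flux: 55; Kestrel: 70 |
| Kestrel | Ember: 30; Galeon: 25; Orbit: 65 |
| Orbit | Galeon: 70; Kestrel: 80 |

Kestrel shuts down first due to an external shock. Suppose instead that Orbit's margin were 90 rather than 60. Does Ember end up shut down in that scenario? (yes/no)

no

With Orbit's margin at 90:
Round 1 — Kestrel shuts down (initial).
  Ember: +30 → 30 < 110
  Galeon: +25 → 25 < 70
  Orbit: +65 → 65 < 90
No further shutdowns.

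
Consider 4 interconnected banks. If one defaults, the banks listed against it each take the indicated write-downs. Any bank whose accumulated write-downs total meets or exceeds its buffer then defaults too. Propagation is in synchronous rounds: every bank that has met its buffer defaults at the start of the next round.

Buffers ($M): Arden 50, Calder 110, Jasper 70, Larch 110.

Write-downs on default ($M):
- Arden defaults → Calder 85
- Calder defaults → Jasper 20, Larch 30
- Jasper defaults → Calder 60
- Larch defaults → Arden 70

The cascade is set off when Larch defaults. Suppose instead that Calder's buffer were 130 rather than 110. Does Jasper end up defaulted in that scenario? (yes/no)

no

With Calder's buffer at 130:
Round 1 — Larch defaults (initial).
  Arden: +70 → 70 ≥ 50
Round 2 — Arden defaults.
  Calder: +85 → 85 < 130
No further defaults.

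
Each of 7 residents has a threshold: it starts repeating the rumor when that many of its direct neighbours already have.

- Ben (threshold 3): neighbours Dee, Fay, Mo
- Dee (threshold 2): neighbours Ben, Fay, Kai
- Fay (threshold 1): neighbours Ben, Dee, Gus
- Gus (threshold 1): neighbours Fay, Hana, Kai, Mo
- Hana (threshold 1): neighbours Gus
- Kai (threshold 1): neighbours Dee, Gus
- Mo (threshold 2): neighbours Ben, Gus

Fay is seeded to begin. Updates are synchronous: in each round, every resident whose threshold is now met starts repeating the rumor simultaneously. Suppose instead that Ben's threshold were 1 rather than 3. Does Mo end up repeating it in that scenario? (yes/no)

yes

With Ben's threshold at 1:
Round 1 — Fay starts repeating the rumor (initial).
Round 2 — checking thresholds:
  Ben: 1 of 3 neighbours ≥ 1, starts repeating the rumor.
  Dee: 1 of 3 neighbours < 2, not yet.
  Gus: 1 of 4 neighbours ≥ 1, starts repeating the rumor.
Round 3 — checking thresholds:
  Dee: 2 of 3 neighbours ≥ 2, starts repeating the rumor.
  Hana: 1 of 1 neighbours ≥ 1, starts repeating the rumor.
  Kai: 1 of 2 neighbours ≥ 1, starts repeating the rumor.
  Mo: 2 of 2 neighbours ≥ 2, starts repeating the rumor.
Round 4 — no new spreads; cascade stops.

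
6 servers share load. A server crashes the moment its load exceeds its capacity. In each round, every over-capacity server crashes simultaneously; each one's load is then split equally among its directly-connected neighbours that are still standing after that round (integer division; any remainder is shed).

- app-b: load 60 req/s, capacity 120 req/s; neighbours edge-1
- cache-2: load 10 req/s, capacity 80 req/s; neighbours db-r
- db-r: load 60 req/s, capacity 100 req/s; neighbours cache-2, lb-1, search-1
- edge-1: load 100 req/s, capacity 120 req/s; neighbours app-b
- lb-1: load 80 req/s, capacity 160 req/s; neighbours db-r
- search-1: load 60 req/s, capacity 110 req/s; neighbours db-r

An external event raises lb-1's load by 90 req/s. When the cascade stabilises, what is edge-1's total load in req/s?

Round 1 — lb-1 at 170 > 160. lb-1 crashes.
  lb-1 sheds 170 req/s to db-r: 170 each.
    db-r: 60+170 = 230 > 100
Round 2 — db-r crashes.
  db-r sheds 230 req/s to cache-2, search-1: 115 each.
    cache-2: 10+115 = 125 > 80
    search-1: 60+115 = 175 > 110
Round 3 — cache-2, search-1 crash.
  cache-2 sheds 125 req/s: no online neighbours, lost.
  search-1 sheds 175 req/s: no online neighbours, lost.
No further crashes.

100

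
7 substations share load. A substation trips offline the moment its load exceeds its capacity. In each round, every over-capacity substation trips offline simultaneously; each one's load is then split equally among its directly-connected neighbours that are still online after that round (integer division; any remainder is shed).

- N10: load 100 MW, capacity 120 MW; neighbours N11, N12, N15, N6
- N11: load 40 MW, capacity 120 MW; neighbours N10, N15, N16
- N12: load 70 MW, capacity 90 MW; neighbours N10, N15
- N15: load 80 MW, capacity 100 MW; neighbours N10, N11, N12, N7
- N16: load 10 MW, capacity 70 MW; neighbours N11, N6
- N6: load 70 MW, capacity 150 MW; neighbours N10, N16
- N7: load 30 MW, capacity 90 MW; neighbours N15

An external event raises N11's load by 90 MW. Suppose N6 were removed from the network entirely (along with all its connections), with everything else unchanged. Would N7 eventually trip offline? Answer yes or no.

yes

With N6 removed:
Round 1 — N11 at 130 > 120. N11 trips offline.
  N11 sheds 130 MW to N10, N15, N16: 43 each (1 lost).
    N10: 100+43 = 143 > 120
    N15: 80+43 = 123 > 100
    N16: 10+43 = 53 ≤ 70
Round 2 — N10, N15 trip offline.
  N10 sheds 143 MW to N12: 143 each.
    N12: 70+143 = 213 > 90
  N15 sheds 123 MW to N12, N7: 61 each (1 lost).
    N12: 213+61 = 274 > 90
    N7: 30+61 = 91 > 90
Round 3 — N12, N7 trip offline.
  N12 sheds 274 MW: no online neighbours, lost.
  N7 sheds 91 MW: no online neighbours, lost.
No further trips.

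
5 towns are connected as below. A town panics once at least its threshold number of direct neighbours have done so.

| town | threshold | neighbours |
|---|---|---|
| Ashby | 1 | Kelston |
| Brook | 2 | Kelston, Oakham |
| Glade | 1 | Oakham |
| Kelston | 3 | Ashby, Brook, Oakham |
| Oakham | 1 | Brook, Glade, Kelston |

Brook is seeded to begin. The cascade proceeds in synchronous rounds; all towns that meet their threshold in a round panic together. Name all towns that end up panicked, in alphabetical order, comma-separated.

Brook, Glade, Oakham

Round 1 — Brook panics (initial).
Round 2 — checking thresholds:
  Kelston: 1 of 3 neighbours < 3, below threshold.
  Oakham: 1 of 3 neighbours ≥ 1, panics.
Round 3 — checking thresholds:
  Glade: 1 of 1 neighbours ≥ 1, panics.
  Kelston: 2 of 3 neighbours < 3, below threshold.
Round 4 — no new panics; cascade stops.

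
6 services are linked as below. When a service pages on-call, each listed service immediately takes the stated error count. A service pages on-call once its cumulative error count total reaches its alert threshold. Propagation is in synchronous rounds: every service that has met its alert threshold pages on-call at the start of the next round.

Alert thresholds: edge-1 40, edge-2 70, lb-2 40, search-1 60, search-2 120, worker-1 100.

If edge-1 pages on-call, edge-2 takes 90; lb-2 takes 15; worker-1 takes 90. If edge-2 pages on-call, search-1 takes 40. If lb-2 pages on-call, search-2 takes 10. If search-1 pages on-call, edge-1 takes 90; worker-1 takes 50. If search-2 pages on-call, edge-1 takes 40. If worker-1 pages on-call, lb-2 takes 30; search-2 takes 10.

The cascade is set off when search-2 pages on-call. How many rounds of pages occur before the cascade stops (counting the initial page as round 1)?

Round 1 — search-2 pages on-call (initial).
  edge-1: +40 → 40 ≥ 40
Round 2 — edge-1 pages on-call.
  edge-2: +90 → 90 ≥ 70
  lb-2: +15 → 15 < 40
  worker-1: +90 → 90 < 100
Round 3 — edge-2 pages on-call.
  search-1: +40 → 40 < 60
No further pages.

3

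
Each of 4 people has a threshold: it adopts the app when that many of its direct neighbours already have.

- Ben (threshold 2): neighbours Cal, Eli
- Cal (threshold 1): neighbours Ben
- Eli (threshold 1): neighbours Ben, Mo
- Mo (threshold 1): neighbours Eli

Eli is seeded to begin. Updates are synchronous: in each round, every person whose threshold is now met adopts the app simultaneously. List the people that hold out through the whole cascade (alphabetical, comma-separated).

Ben, Cal

Round 1 — Eli adopts the app (initial).
Round 2 — checking thresholds:
  Ben: 1 of 2 neighbours < 2, below threshold.
  Mo: 1 of 1 neighbours ≥ 1, adopts the app.
Round 3 — no new adoptions; cascade stops.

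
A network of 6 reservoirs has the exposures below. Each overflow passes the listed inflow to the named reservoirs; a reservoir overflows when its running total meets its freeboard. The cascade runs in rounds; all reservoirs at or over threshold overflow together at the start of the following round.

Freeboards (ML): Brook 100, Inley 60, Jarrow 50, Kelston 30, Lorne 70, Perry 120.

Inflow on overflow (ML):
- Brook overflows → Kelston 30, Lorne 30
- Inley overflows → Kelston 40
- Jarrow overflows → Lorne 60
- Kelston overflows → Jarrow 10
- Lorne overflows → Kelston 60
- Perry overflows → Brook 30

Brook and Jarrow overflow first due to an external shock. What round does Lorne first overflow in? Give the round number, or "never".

Round 1 — Brook, Jarrow overflow (initial).
  Kelston: +30 → 30 ≥ 30
  Lorne: +30+60 → 90 ≥ 70
Round 2 — Kelston, Lorne overflow.
No further overflows.

2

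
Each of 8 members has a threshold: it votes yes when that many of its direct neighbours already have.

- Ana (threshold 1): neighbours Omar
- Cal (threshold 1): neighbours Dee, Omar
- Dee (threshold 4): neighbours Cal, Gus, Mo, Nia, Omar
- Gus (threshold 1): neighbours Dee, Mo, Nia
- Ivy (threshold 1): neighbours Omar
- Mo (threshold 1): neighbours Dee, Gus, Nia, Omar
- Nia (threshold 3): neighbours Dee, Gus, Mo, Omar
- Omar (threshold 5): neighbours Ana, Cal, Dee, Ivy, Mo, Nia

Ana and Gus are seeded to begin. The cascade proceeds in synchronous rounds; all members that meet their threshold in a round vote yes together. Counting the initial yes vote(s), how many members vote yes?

3

Round 1 — Ana, Gus vote yes (initial).
Round 2 — checking thresholds:
  Dee: 1 of 5 neighbours < 4, holds.
  Mo: 1 of 4 neighbours ≥ 1, votes yes.
  Nia: 1 of 4 neighbours < 3, holds.
  Omar: 1 of 6 neighbours < 5, holds.
Round 3 — no new yes votes; cascade stops.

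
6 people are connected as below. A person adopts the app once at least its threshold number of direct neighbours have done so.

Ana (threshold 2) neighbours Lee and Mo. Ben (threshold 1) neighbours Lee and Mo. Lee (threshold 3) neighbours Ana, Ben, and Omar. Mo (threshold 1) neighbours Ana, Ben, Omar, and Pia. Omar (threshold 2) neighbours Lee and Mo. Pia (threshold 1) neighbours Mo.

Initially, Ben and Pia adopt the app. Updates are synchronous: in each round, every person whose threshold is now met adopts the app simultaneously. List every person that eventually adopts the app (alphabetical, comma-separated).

Round 1 — Ben, Pia adopt the app (initial).
Round 2 — checking thresholds:
  Lee: 1 of 3 neighbours < 3, below threshold.
  Mo: 2 of 4 neighbours ≥ 1, adopts the app.
Round 3 — no new adoptions; cascade stops.

Ben, Mo, Pia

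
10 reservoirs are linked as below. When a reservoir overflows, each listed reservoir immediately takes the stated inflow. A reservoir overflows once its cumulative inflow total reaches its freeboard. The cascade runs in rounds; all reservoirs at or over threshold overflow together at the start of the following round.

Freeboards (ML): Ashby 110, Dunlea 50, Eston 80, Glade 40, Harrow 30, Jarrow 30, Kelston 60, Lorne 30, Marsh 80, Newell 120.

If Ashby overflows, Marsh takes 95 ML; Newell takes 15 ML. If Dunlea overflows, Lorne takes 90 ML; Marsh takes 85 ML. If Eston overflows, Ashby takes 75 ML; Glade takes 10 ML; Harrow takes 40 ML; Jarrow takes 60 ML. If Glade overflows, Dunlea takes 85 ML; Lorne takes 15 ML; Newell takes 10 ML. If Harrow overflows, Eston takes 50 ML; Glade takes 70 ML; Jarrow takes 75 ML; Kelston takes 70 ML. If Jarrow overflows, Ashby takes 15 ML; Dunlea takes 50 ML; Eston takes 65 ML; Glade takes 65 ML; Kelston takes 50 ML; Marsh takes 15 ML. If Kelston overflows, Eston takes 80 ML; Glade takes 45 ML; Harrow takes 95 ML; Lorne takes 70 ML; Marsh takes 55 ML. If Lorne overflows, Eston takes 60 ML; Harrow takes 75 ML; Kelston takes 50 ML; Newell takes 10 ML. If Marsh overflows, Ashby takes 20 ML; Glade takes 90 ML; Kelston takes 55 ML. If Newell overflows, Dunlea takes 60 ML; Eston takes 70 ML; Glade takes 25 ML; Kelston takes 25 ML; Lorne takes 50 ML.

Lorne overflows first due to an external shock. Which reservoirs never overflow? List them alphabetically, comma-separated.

Round 1 — Lorne overflows (initial).
  Eston: +60 → 60 < 80
  Harrow: +75 → 75 ≥ 30
  Kelston: +50 → 50 < 60
  Newell: +10 → 10 < 120
Round 2 — Harrow overflows.
  Eston: +50 → 110 ≥ 80
  Glade: +70 → 70 ≥ 40
  Jarrow: +75 → 75 ≥ 30
  Kelston: +70 → 120 ≥ 60
Round 3 — Eston, Glade, Jarrow, Kelston overflow.
  Ashby: +75+15 → 90 < 110
  Dunlea: +85+50 → 135 ≥ 50
  Marsh: +15+55 → 70 < 80
  Newell: +10 → 20 < 120
Round 4 — Dunlea overflows.
  Marsh: +85 → 155 ≥ 80
Round 5 — Marsh overflows.
  Ashby: +20 → 110 ≥ 110
Round 6 — Ashby overflows.
  Newell: +15 → 35 < 120
No further overflows.

Newell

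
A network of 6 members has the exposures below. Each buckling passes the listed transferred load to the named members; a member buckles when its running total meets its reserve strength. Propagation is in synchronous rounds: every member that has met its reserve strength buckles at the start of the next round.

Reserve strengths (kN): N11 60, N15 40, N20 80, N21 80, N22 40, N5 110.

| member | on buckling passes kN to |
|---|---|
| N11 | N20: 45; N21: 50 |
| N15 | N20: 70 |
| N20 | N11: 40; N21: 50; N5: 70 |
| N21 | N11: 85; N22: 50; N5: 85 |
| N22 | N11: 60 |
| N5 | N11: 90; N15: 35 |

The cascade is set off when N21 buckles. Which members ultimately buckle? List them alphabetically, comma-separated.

N11, N21, N22

Round 1 — N21 buckles (initial).
  N11: +85 → 85 ≥ 60
  N22: +50 → 50 ≥ 40
  N5: +85 → 85 < 110
Round 2 — N11, N22 buckle.
  N20: +45 → 45 < 80
No further bucklings.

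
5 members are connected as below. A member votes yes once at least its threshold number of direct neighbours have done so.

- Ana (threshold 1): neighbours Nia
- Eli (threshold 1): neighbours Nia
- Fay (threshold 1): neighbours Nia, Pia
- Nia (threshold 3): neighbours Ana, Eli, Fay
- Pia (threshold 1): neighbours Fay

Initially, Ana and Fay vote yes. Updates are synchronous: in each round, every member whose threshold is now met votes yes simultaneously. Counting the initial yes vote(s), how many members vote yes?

3

Round 1 — Ana, Fay vote yes (initial).
Round 2 — checking thresholds:
  Nia: 2 of 3 neighbours < 3, below threshold.
  Pia: 1 of 1 neighbours ≥ 1, votes yes.
Round 3 — no new yes votes; cascade stops.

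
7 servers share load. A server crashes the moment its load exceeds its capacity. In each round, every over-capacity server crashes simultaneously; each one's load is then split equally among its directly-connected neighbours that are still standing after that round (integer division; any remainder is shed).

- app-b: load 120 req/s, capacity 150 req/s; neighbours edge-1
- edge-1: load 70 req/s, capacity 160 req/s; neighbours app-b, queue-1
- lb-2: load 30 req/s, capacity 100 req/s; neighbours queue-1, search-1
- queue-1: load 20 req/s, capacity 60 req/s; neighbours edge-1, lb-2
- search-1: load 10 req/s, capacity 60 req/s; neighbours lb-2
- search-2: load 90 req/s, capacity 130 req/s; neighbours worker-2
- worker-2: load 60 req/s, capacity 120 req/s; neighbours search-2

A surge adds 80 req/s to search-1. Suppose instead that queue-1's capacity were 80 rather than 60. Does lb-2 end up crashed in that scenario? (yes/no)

yes

With queue-1's capacity at 80:
Round 1 — search-1 at 90 > 60. search-1 crashes.
  search-1 sheds 90 req/s to lb-2: 90 each.
    lb-2: 30+90 = 120 > 100
Round 2 — lb-2 crashes.
  lb-2 sheds 120 req/s to queue-1: 120 each.
    queue-1: 20+120 = 140 > 80
Round 3 — queue-1 crashes.
  queue-1 sheds 140 req/s to edge-1: 140 each.
    edge-1: 70+140 = 210 > 160
Round 4 — edge-1 crashes.
  edge-1 sheds 210 req/s to app-b: 210 each.
    app-b: 120+210 = 330 > 150
Round 5 — app-b crashes.
  app-b sheds 330 req/s: no online neighbours, lost.
No further crashes.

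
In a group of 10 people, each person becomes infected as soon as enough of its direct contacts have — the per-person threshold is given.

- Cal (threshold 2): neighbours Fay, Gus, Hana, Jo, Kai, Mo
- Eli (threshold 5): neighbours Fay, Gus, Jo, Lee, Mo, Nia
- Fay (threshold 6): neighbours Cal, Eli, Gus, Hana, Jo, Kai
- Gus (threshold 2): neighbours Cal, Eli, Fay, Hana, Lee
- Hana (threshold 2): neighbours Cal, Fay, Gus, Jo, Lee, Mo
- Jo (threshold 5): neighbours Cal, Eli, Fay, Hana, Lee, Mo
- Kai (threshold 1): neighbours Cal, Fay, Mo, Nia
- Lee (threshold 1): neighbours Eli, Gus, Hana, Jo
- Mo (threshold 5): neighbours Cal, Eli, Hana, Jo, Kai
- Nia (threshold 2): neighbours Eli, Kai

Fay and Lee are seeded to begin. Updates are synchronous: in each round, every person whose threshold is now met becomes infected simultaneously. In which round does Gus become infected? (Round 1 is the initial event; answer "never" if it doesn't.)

Round 1 — Fay, Lee become infected (initial).
Round 2 — checking thresholds:
  Cal: 1 of 6 neighbours < 2, not yet.
  Eli: 2 of 6 neighbours < 5, not yet.
  Gus: 2 of 5 neighbours ≥ 2, becomes infected.
  Hana: 2 of 6 neighbours ≥ 2, becomes infected.
  Jo: 2 of 6 neighbours < 5, not yet.
  Kai: 1 of 4 neighbours ≥ 1, becomes infected.
Round 3 — checking thresholds:
  Cal: 4 of 6 neighbours ≥ 2, becomes infected.
  Eli: 3 of 6 neighbours < 5, not yet.
  Jo: 3 of 6 neighbours < 5, not yet.
  Mo: 2 of 5 neighbours < 5, not yet.
  Nia: 1 of 2 neighbours < 2, not yet.
Round 4 — no new infections; cascade stops.

2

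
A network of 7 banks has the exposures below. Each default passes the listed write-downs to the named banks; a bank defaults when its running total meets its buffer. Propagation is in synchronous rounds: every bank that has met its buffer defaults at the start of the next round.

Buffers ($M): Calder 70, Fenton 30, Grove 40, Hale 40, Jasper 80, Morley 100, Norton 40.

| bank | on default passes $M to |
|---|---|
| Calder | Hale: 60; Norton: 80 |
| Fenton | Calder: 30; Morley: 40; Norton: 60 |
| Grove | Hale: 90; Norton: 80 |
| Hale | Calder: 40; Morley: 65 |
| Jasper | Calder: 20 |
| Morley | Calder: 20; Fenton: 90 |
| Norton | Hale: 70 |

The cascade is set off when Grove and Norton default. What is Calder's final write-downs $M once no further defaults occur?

40

Round 1 — Grove, Norton default (initial).
  Hale: +90+70 → 160 ≥ 40
Round 2 — Hale defaults.
  Calder: +40 → 40 < 70
  Morley: +65 → 65 < 100
No further defaults.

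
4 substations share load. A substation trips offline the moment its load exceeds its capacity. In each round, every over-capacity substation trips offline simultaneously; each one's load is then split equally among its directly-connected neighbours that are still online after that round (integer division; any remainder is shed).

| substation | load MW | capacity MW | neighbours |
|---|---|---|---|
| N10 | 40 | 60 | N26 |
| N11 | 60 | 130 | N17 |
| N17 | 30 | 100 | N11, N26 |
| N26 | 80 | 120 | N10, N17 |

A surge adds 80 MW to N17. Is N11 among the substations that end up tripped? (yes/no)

Round 1 — N17 at 110 > 100. N17 trips offline.
  N17 sheds 110 MW to N11, N26: 55 each.
    N11: 60+55 = 115 ≤ 130
    N26: 80+55 = 135 > 120
Round 2 — N26 trips offline.
  N26 sheds 135 MW to N10: 135 each.
    N10: 40+135 = 175 > 60
Round 3 — N10 trips offline.
  N10 sheds 175 MW: no online neighbours, lost.
No further trips.

no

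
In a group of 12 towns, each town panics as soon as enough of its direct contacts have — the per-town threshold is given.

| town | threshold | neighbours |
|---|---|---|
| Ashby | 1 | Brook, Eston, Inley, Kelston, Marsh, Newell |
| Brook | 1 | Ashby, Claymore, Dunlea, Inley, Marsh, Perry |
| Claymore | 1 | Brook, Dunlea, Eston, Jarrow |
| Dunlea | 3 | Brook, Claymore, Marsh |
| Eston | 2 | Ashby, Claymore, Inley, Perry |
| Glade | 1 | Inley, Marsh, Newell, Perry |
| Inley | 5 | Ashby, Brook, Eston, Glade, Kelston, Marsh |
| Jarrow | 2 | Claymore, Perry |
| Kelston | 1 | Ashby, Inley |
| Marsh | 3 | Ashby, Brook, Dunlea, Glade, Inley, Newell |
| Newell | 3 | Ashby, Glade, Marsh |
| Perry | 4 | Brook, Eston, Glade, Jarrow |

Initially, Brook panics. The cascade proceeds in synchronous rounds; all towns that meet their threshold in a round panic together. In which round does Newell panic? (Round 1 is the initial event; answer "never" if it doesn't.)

Round 1 — Brook panics (initial).
Round 2 — checking thresholds:
  Ashby: 1 of 6 neighbours ≥ 1, panics.
  Claymore: 1 of 4 neighbours ≥ 1, panics.
  Dunlea: 1 of 3 neighbours < 3, below threshold.
  Inley: 1 of 6 neighbours < 5, below threshold.
  Marsh: 1 of 6 neighbours < 3, below threshold.
  Perry: 1 of 4 neighbours < 4, below threshold.
Round 3 — checking thresholds:
  Dunlea: 2 of 3 neighbours < 3, below threshold.
  Eston: 2 of 4 neighbours ≥ 2, panics.
  Inley: 2 of 6 neighbours < 5, below threshold.
  Jarrow: 1 of 2 neighbours < 2, below threshold.
  Kelston: 1 of 2 neighbours ≥ 1, panics.
  Marsh: 2 of 6 neighbours < 3, below threshold.
  Newell: 1 of 3 neighbours < 3, below threshold.
  Perry: 1 of 4 neighbours < 4, below threshold.
Round 4 — no new panics; cascade stops.

never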